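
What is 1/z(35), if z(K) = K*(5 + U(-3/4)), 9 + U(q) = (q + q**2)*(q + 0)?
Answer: -64/8645 ≈ -0.0074031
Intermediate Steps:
U(q) = -9 + q*(q + q**2) (U(q) = -9 + (q + q**2)*(q + 0) = -9 + (q + q**2)*q = -9 + q*(q + q**2))
z(K) = -247*K/64 (z(K) = K*(5 + (-9 + (-3/4)**2 + (-3/4)**3)) = K*(5 + (-9 + 9/16 - 27/64)) = K*(5 - 567/64) = K*(-247/64) = -247*K/64)
1/z(35) = 1/(-247/64*35) = 1/(-8645/64) = -64/8645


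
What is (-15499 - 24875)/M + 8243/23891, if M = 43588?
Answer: -302639675/520680454 ≈ -0.58124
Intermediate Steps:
(-15499 - 24875)/M + 8243/23891 = (-15499 - 24875)/43588 + 8243/23891 = -40374*1/43588 + 8243*(1/23891) = -20187/21794 + 8243/23891 = -302639675/520680454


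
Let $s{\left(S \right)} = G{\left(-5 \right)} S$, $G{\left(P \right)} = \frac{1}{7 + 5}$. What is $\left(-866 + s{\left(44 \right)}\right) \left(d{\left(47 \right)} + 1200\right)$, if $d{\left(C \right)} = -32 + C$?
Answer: $-1047735$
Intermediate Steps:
$G{\left(P \right)} = \frac{1}{12}$
$s{\left(S \right)} = \frac{S}{12}$
$\left(-866 + s{\left(44 \right)}\right) \left(d{\left(47 \right)} + 1200\right) = \left(-866 + \frac{1}{12} \cdot 44\right) \left(\left(-32 + 47\right) + 1200\right) = \left(-866 + \frac{11}{3}\right) \left(15 + 1200\right) = \left(- \frac{2587}{3}\right) 1215 = -1047735$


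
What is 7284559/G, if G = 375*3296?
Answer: 7284559/1236000 ≈ 5.8937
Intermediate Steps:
G = 1236000
7284559/G = 7284559/1236000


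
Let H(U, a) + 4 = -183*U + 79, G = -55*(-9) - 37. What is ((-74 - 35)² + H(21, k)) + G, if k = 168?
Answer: 8571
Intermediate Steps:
G = 458 (G = 495 - 37 = 458)
H(U, a) = 75 - 183*U (H(U, a) = -4 + (-183*U + 79) = -4 + (79 - 183*U) = 75 - 183*U)
((-74 - 35)² + H(21, k)) + G = ((-74 - 35)² + (75 - 183*21)) + 458 = ((-109)² + (75 - 3843)) + 458 = (11881 - 3768) + 458 = 8113 + 458 = 8571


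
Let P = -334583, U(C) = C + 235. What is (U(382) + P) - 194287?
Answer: -528253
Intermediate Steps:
U(C) = 235 + C
(U(382) + P) - 194287 = ((235 + 382) - 334583) - 194287 = (617 - 334583) - 194287 = -333966 - 194287 = -528253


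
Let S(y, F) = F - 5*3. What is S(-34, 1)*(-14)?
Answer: 196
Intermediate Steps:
S(y, F) = -15 + F (S(y, F) = F - 15 = -15 + F)
S(-34, 1)*(-14) = (-15 + 1)*(-14) = -14*(-14) = 196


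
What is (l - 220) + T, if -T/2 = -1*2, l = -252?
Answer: -468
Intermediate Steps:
T = 4 (T = -(-2)*2 = -2*(-2) = 4)
(l - 220) + T = (-252 - 220) + 4 = -472 + 4 = -468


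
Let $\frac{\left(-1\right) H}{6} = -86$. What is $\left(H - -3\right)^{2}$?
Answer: $269361$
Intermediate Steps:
$H = 516$ ($H = \left(-6\right) \left(-86\right) = 516$)
$\left(H - -3\right)^{2} = \left(516 - -3\right)^{2} = \left(516 + \left(-56 + 59\right)\right)^{2} = \left(516 + 3\right)^{2} = 519^{2} = 269361$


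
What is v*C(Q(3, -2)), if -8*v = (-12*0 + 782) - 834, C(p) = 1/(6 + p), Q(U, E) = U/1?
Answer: 13/18 ≈ 0.72222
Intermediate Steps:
Q(U, E) = U (Q(U, E) = U*1 = U)
v = 13/2 (v = -((-12*0 + 782) - 834)/8 = -((0 + 782) - 834)/8 = -(782 - 834)/8 = -⅛*(-52) = 13/2 ≈ 6.5000)
v*C(Q(3, -2)) = 13/(2*(6 + 3)) = (13/2)/9 = (13/2)*(⅑) = 13/18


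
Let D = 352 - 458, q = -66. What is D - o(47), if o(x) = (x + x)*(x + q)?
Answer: 1680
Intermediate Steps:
D = -106
o(x) = 2*x*(-66 + x) (o(x) = (x + x)*(x - 66) = (2*x)*(-66 + x) = 2*x*(-66 + x))
D - o(47) = -106 - 2*47*(-66 + 47) = -106 - 2*47*(-19) = -106 - 1*(-1786) = -106 + 1786 = 1680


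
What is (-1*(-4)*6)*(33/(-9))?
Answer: -88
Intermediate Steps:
(-1*(-4)*6)*(33/(-9)) = (4*6)*(33*(-⅑)) = 24*(-11/3) = -88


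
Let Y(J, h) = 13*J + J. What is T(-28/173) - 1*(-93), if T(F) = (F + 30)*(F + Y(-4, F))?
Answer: -47370595/29929 ≈ -1582.8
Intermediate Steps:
Y(J, h) = 14*J
T(F) = (-56 + F)*(30 + F) (T(F) = (F + 30)*(F + 14*(-4)) = (30 + F)*(F - 56) = (30 + F)*(-56 + F) = (-56 + F)*(30 + F))
T(-28/173) - 1*(-93) = (-1680 + (-28/173)**2 - (-728)/173) - 1*(-93) = (-1680 + (-28*1/173)**2 - (-728)/173) + 93 = (-1680 + (-28/173)**2 - 26*(-28/173)) + 93 = (-1680 + 784/29929 + 728/173) + 93 = -50153992/29929 + 93 = -47370595/29929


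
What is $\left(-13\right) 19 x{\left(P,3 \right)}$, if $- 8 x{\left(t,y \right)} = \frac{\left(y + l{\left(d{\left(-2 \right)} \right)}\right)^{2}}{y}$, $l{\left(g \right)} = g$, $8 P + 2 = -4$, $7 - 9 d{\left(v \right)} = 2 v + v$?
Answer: $\frac{49400}{243} \approx 203.29$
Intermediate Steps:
$d{\left(v \right)} = \frac{7}{9} - \frac{v}{3}$ ($d{\left(v \right)} = \frac{7}{9} - \frac{2 v + v}{9} = \frac{7}{9} - \frac{3 v}{9} = \frac{7}{9} - \frac{v}{3}$)
$P = - \frac{3}{4}$ ($P = - \frac{1}{4} + \frac{1}{8} \left(-4\right) = - \frac{1}{4} - \frac{1}{2} = - \frac{3}{4} \approx -0.75$)
$x{\left(t,y \right)} = - \frac{\left(\frac{13}{9} + y\right)^{2}}{8 y}$ ($x{\left(t,y \right)} = - \frac{\left(y + \left(\frac{7}{9} - - \frac{2}{3}\right)\right)^{2} \frac{1}{y}}{8} = - \frac{\left(y + \left(\frac{7}{9} + \frac{2}{3}\right)\right)^{2} \frac{1}{y}}{8} = - \frac{\left(y + \frac{13}{9}\right)^{2} \frac{1}{y}}{8} = - \frac{\left(\frac{13}{9} + y\right)^{2} \frac{1}{y}}{8} = - \frac{\frac{1}{y} \left(\frac{13}{9} + y\right)^{2}}{8} = - \frac{\left(\frac{13}{9} + y\right)^{2}}{8 y}$)
$\left(-13\right) 19 x{\left(P,3 \right)} = \left(-13\right) 19 \left(- \frac{\left(13 + 9 \cdot 3\right)^{2}}{648 \cdot 3}\right) = - 247 \left(\left(- \frac{1}{648}\right) \frac{1}{3} \left(13 + 27\right)^{2}\right) = - 247 \left(\left(- \frac{1}{648}\right) \frac{1}{3} \cdot 40^{2}\right) = - 247 \left(\left(- \frac{1}{648}\right) \frac{1}{3} \cdot 1600\right) = \left(-247\right) \left(- \frac{200}{243}\right) = \frac{49400}{243}$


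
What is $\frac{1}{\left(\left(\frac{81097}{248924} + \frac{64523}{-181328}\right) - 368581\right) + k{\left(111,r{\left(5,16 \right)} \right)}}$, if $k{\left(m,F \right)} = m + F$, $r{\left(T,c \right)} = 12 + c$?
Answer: $- \frac{11284222768}{4157581944129065} \approx -2.7141 \cdot 10^{-6}$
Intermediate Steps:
$k{\left(m,F \right)} = F + m$
$\frac{1}{\left(\left(\frac{81097}{248924} + \frac{64523}{-181328}\right) - 368581\right) + k{\left(111,r{\left(5,16 \right)} \right)}} = \frac{1}{\left(\left(\frac{81097}{248924} + \frac{64523}{-181328}\right) - 368581\right) + \left(\left(12 + 16\right) + 111\right)} = \frac{1}{\left(\left(81097 \cdot \frac{1}{248924} + 64523 \left(- \frac{1}{181328}\right)\right) - 368581\right) + \left(28 + 111\right)} = \frac{1}{\left(\left(\frac{81097}{248924} - \frac{64523}{181328}\right) - 368581\right) + 139} = \frac{1}{\left(- \frac{339041609}{11284222768} - 368581\right) + 139} = \frac{1}{- \frac{4159150451093817}{11284222768} + 139} = \frac{1}{- \frac{4157581944129065}{11284222768}} = - \frac{11284222768}{4157581944129065}$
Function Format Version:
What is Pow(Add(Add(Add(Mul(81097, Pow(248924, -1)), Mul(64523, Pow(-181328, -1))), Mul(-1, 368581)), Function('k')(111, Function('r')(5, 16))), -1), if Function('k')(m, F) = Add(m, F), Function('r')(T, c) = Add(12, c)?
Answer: Rational(-11284222768, 4157581944129065) ≈ -2.7141e-6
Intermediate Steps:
Function('k')(m, F) = Add(F, m)
Pow(Add(Add(Add(Mul(81097, Pow(248924, -1)), Mul(64523, Pow(-181328, -1))), Mul(-1, 368581)), Function('k')(111, Function('r')(5, 16))), -1) = Pow(Add(Add(Add(Mul(81097, Pow(248924, -1)), Mul(64523, Pow(-181328, -1))), Mul(-1, 368581)), Add(Add(12, 16), 111)), -1) = Pow(Add(Add(Add(Mul(81097, Rational(1, 248924)), Mul(64523, Rational(-1, 181328))), -368581), Add(28, 111)), -1) = Pow(Add(Add(Add(Rational(81097, 248924), Rational(-64523, 181328)), -368581), 139), -1) = Pow(Add(Add(Rational(-339041609, 11284222768), -368581), 139), -1) = Pow(Add(Rational(-4159150451093817, 11284222768), 139), -1) = Pow(Rational(-4157581944129065, 11284222768), -1) = Rational(-11284222768, 4157581944129065)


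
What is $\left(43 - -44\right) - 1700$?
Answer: $-1613$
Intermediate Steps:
$\left(43 - -44\right) - 1700 = \left(43 + 44\right) - 1700 = 87 - 1700 = -1613$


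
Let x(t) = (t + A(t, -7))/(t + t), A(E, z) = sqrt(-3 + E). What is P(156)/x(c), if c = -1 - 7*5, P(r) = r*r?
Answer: 21026304/445 + 584064*I*sqrt(39)/445 ≈ 47250.0 + 8196.6*I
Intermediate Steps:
P(r) = r**2
c = -36 (c = -1 - 35 = -36)
x(t) = (t + sqrt(-3 + t))/(2*t) (x(t) = (t + sqrt(-3 + t))/(t + t) = (t + sqrt(-3 + t))/((2*t)) = (t + sqrt(-3 + t))*(1/(2*t)) = (t + sqrt(-3 + t))/(2*t))
P(156)/x(c) = 156**2/(((1/2)*(-36 + sqrt(-3 - 36))/(-36))) = 24336/(((1/2)*(-1/36)*(-36 + sqrt(-39)))) = 24336/(((1/2)*(-1/36)*(-36 + I*sqrt(39)))) = 24336/(1/2 - I*sqrt(39)/72)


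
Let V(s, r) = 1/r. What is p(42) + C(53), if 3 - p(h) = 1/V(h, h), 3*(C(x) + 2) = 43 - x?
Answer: -133/3 ≈ -44.333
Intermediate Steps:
C(x) = 37/3 - x/3 (C(x) = -2 + (43 - x)/3 = -2 + (43/3 - x/3) = 37/3 - x/3)
p(h) = 3 - h (p(h) = 3 - 1/(1/h) = 3 - h)
p(42) + C(53) = (3 - 1*42) + (37/3 - ⅓*53) = (3 - 42) + (37/3 - 53/3) = -39 - 16/3 = -133/3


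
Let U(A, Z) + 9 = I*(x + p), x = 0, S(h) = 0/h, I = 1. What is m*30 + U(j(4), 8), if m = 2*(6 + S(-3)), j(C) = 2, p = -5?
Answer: 346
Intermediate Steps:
S(h) = 0
U(A, Z) = -14 (U(A, Z) = -9 + 1*(0 - 5) = -9 + 1*(-5) = -9 - 5 = -14)
m = 12 (m = 2*(6 + 0) = 2*6 = 12)
m*30 + U(j(4), 8) = 12*30 - 14 = 360 - 14 = 346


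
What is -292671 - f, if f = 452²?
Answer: -496975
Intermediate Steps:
f = 204304
-292671 - f = -292671 - 1*204304 = -292671 - 204304 = -496975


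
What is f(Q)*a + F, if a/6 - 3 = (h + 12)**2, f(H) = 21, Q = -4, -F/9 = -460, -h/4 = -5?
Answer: 133542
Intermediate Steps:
h = 20 (h = -4*(-5) = 20)
F = 4140 (F = -9*(-460) = 4140)
a = 6162 (a = 18 + 6*(20 + 12)**2 = 18 + 6*32**2 = 18 + 6*1024 = 18 + 6144 = 6162)
f(Q)*a + F = 21*6162 + 4140 = 129402 + 4140 = 133542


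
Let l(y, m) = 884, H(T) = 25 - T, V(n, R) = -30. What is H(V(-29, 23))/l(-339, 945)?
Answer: 55/884 ≈ 0.062217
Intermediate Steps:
H(V(-29, 23))/l(-339, 945) = (25 - 1*(-30))/884 = (25 + 30)*(1/884) = 55*(1/884) = 55/884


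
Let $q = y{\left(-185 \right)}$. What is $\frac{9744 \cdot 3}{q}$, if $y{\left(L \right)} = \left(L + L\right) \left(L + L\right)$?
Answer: $\frac{7308}{34225} \approx 0.21353$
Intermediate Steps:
$y{\left(L \right)} = 4 L^{2}$ ($y{\left(L \right)} = 2 L 2 L = 4 L^{2}$)
$q = 136900$ ($q = 4 \left(-185\right)^{2} = 4 \cdot 34225 = 136900$)
$\frac{9744 \cdot 3}{q} = \frac{9744 \cdot 3}{136900} = 29232 \cdot \frac{1}{136900} = \frac{7308}{34225}$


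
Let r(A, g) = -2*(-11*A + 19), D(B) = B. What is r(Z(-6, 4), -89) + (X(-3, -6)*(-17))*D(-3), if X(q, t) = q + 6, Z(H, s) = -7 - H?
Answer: 93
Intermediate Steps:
X(q, t) = 6 + q
r(A, g) = -38 + 22*A (r(A, g) = -2*(19 - 11*A) = -38 + 22*A)
r(Z(-6, 4), -89) + (X(-3, -6)*(-17))*D(-3) = (-38 + 22*(-7 - 1*(-6))) + ((6 - 3)*(-17))*(-3) = (-38 + 22*(-7 + 6)) + (3*(-17))*(-3) = (-38 + 22*(-1)) - 51*(-3) = (-38 - 22) + 153 = -60 + 153 = 93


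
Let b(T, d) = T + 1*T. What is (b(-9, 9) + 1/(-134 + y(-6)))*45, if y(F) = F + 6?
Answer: -108585/134 ≈ -810.34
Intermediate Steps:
b(T, d) = 2*T (b(T, d) = T + T = 2*T)
y(F) = 6 + F
(b(-9, 9) + 1/(-134 + y(-6)))*45 = (2*(-9) + 1/(-134 + (6 - 6)))*45 = (-18 + 1/(-134 + 0))*45 = (-18 + 1/(-134))*45 = (-18 - 1/134)*45 = -2413/134*45 = -108585/134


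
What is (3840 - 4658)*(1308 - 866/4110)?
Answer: -2198380726/2055 ≈ -1.0698e+6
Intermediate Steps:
(3840 - 4658)*(1308 - 866/4110) = -818*(1308 - 866*1/4110) = -818*(1308 - 433/2055) = -818*2687507/2055 = -2198380726/2055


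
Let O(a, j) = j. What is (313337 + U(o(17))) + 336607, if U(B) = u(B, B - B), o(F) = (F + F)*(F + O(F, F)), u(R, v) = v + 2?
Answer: 649946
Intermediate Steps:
u(R, v) = 2 + v
o(F) = 4*F² (o(F) = (F + F)*(F + F) = (2*F)*(2*F) = 4*F²)
U(B) = 2 (U(B) = 2 + (B - B) = 2 + 0 = 2)
(313337 + U(o(17))) + 336607 = (313337 + 2) + 336607 = 313339 + 336607 = 649946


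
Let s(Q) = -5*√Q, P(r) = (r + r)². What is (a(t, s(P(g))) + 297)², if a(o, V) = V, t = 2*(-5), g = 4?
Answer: 66049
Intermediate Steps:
P(r) = 4*r² (P(r) = (2*r)² = 4*r²)
t = -10
(a(t, s(P(g))) + 297)² = (-5*√(4*4²) + 297)² = (-5*√(4*16) + 297)² = (-5*√64 + 297)² = (-5*8 + 297)² = (-40 + 297)² = 257² = 66049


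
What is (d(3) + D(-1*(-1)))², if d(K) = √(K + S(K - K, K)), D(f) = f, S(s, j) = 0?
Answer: (1 + √3)² ≈ 7.4641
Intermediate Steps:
d(K) = √K (d(K) = √(K + 0) = √K)
(d(3) + D(-1*(-1)))² = (√3 - 1*(-1))² = (√3 + 1)² = (1 + √3)²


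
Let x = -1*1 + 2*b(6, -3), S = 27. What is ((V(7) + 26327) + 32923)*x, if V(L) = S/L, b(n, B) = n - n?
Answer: -414777/7 ≈ -59254.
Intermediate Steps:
b(n, B) = 0
V(L) = 27/L
x = -1 (x = -1*1 + 2*0 = -1 + 0 = -1)
((V(7) + 26327) + 32923)*x = ((27/7 + 26327) + 32923)*(-1) = (184316/7 + 32923)*(-1) = (414777/7)*(-1) = -414777/7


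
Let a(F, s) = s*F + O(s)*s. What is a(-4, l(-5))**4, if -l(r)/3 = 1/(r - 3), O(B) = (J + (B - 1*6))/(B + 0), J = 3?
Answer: 1185921/4096 ≈ 289.53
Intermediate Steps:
O(B) = (-3 + B)/B (O(B) = (3 + (B - 1*6))/(B + 0) = (3 + (B - 6))/B = (3 + (-6 + B))/B = (-3 + B)/B)
l(r) = -3/(-3 + r) (l(r) = -3/(r - 3) = -3/(-3 + r))
a(F, s) = -3 + s + F*s (a(F, s) = s*F + ((-3 + s)/s)*s = F*s + (-3 + s) = -3 + s + F*s)
a(-4, l(-5))**4 = (-3 - 3/(-3 - 5) - (-12)/(-3 - 5))**4 = (-3 - 3/(-8) - (-12)/(-8))**4 = (-3 - 3*(-1/8) - (-12)*(-1)/8)**4 = (-3 + 3/8 - 4*3/8)**4 = (-3 + 3/8 - 3/2)**4 = (-33/8)**4 = 1185921/4096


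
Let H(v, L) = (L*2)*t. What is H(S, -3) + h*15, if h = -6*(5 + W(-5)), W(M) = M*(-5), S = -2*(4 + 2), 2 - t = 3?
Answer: -2694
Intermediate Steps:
t = -1 (t = 2 - 1*3 = 2 - 3 = -1)
S = -12 (S = -2*6 = -12)
H(v, L) = -2*L (H(v, L) = (L*2)*(-1) = (2*L)*(-1) = -2*L)
W(M) = -5*M
h = -180 (h = -6*(5 - 5*(-5)) = -6*(5 + 25) = -6*30 = -180)
H(S, -3) + h*15 = -2*(-3) - 180*15 = 6 - 2700 = -2694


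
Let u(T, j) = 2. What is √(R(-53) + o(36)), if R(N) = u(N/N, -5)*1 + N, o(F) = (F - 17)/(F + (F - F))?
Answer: I*√1817/6 ≈ 7.1044*I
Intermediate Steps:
o(F) = (-17 + F)/F (o(F) = (-17 + F)/(F + 0) = (-17 + F)/F)
R(N) = 2 + N (R(N) = 2*1 + N = 2 + N)
√(R(-53) + o(36)) = √((2 - 53) + (-17 + 36)/36) = √(-51 + (1/36)*19) = √(-51 + 19/36) = √(-1817/36) = I*√1817/6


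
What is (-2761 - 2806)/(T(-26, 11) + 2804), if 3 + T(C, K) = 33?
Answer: -5567/2834 ≈ -1.9644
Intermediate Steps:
T(C, K) = 30 (T(C, K) = -3 + 33 = 30)
(-2761 - 2806)/(T(-26, 11) + 2804) = (-2761 - 2806)/(30 + 2804) = -5567/2834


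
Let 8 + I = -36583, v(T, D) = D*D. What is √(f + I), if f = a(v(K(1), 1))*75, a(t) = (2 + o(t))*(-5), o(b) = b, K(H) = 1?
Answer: 2*I*√9429 ≈ 194.21*I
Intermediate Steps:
v(T, D) = D²
a(t) = -10 - 5*t (a(t) = (2 + t)*(-5) = -10 - 5*t)
I = -36591 (I = -8 - 36583 = -36591)
f = -1125 (f = (-10 - 5*1²)*75 = (-10 - 5*1)*75 = (-10 - 5)*75 = -15*75 = -1125)
√(f + I) = √(-1125 - 36591) = √(-37716) = 2*I*√9429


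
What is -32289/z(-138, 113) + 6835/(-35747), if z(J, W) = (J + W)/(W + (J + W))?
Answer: 101572498829/893675 ≈ 1.1366e+5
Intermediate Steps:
z(J, W) = (J + W)/(J + 2*W)
-32289/z(-138, 113) + 6835/(-35747) = -32289*(-138 + 2*113)/(-138 + 113) + 6835/(-35747) = -32289/(-25/(-138 + 226)) + 6835*(-1/35747) = -32289/(-25/88) - 6835/35747 = -32289*(-88/25) - 6835/35747 = 2841432/25 - 6835/35747 = 101572498829/893675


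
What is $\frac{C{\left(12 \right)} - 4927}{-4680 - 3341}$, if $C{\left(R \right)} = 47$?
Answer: $\frac{4880}{8021} \approx 0.6084$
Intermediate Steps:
$\frac{C{\left(12 \right)} - 4927}{-4680 - 3341} = \frac{47 - 4927}{-4680 - 3341} = - \frac{4880}{-8021} = \left(-4880\right) \left(- \frac{1}{8021}\right) = \frac{4880}{8021}$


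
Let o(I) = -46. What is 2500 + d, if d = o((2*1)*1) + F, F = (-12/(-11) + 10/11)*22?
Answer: 2498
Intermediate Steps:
F = 44 (F = (-12*(-1/11) + 10*(1/11))*22 = (12/11 + 10/11)*22 = 2*22 = 44)
d = -2 (d = -46 + 44 = -2)
2500 + d = 2500 - 2 = 2498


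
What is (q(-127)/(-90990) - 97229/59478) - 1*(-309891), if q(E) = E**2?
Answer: 139757524546804/450991935 ≈ 3.0989e+5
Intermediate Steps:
(q(-127)/(-90990) - 97229/59478) - 1*(-309891) = ((-127)**2/(-90990) - 97229/59478) - 1*(-309891) = (16129*(-1/90990) - 97229*1/59478) + 309891 = (-16129/90990 - 97229/59478) + 309891 = -817182281/450991935 + 309891 = 139757524546804/450991935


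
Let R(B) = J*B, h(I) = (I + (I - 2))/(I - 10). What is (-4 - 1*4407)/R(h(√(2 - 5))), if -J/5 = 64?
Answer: 57343/2560 + 39699*I*√3/2560 ≈ 22.4 + 26.86*I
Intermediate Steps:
J = -320 (J = -5*64 = -320)
h(I) = (-2 + 2*I)/(-10 + I) (h(I) = (I + (-2 + I))/(-10 + I) = (-2 + 2*I)/(-10 + I))
R(B) = -320*B
(-4 - 1*4407)/R(h(√(2 - 5))) = (-4 - 1*4407)/((-640*(-1 + √(2 - 5))/(-10 + √(2 - 5)))) = (-4 - 4407)/((-640*(-1 + √(-3))/(-10 + √(-3)))) = -4411*(-(-10 + I*√3)/(640*(-1 + I*√3))) = -(-4411)*(-10 + I*√3)/(640*(-1 + I*√3)) = 4411*(-10 + I*√3)/(640*(-1 + I*√3))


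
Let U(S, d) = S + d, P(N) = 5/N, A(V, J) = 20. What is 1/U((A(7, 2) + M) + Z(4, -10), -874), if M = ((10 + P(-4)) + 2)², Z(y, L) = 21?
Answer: -16/11479 ≈ -0.0013938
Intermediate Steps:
M = 1849/16 (M = ((10 + 5/(-4)) + 2)² = ((10 + 5*(-¼)) + 2)² = ((10 - 5/4) + 2)² = (35/4 + 2)² = (43/4)² = 1849/16 ≈ 115.56)
1/U((A(7, 2) + M) + Z(4, -10), -874) = 1/(((20 + 1849/16) + 21) - 874) = 1/((2169/16 + 21) - 874) = 1/(2505/16 - 874) = 1/(-11479/16) = -16/11479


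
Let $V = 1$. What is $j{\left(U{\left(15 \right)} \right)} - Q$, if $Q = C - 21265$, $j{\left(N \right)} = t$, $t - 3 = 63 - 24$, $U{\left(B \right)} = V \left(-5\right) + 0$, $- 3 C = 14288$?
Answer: $\frac{78209}{3} \approx 26070.0$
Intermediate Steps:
$C = - \frac{14288}{3}$ ($C = \left(- \frac{1}{3}\right) 14288 = - \frac{14288}{3} \approx -4762.7$)
$U{\left(B \right)} = -5$ ($U{\left(B \right)} = 1 \left(-5\right) + 0 = -5 + 0 = -5$)
$t = 42$ ($t = 3 + \left(63 - 24\right) = 3 + 39 = 42$)
$j{\left(N \right)} = 42$
$Q = - \frac{78083}{3}$ ($Q = - \frac{14288}{3} - 21265 = - \frac{78083}{3} \approx -26028.0$)
$j{\left(U{\left(15 \right)} \right)} - Q = 42 - - \frac{78083}{3} = 42 + \frac{78083}{3} = \frac{78209}{3}$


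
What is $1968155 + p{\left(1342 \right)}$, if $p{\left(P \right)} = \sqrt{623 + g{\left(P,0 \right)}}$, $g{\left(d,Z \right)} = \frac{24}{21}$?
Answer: $1968155 + \frac{\sqrt{30583}}{7} \approx 1.9682 \cdot 10^{6}$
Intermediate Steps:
$g{\left(d,Z \right)} = \frac{8}{7}$ ($g{\left(d,Z \right)} = 24 \cdot \frac{1}{21} = \frac{8}{7}$)
$p{\left(P \right)} = \frac{\sqrt{30583}}{7}$ ($p{\left(P \right)} = \sqrt{623 + \frac{8}{7}} = \sqrt{\frac{4369}{7}} = \frac{\sqrt{30583}}{7}$)
$1968155 + p{\left(1342 \right)} = 1968155 + \frac{\sqrt{30583}}{7}$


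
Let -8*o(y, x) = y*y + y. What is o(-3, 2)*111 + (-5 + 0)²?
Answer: -233/4 ≈ -58.250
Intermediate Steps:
o(y, x) = -y/8 - y²/8 (o(y, x) = -(y*y + y)/8 = -(y² + y)/8 = -(y + y²)/8 = -y/8 - y²/8)
o(-3, 2)*111 + (-5 + 0)² = -⅛*(-3)*(1 - 3)*111 + (-5 + 0)² = -⅛*(-3)*(-2)*111 + (-5)² = -¾*111 + 25 = -333/4 + 25 = -233/4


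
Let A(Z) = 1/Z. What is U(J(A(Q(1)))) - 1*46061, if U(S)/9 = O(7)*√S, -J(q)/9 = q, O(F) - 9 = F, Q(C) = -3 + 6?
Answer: -46061 + 144*I*√3 ≈ -46061.0 + 249.42*I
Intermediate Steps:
Q(C) = 3
O(F) = 9 + F
A(Z) = 1/Z
J(q) = -9*q
U(S) = 144*√S (U(S) = 9*((9 + 7)*√S) = 9*(16*√S) = 144*√S)
U(J(A(Q(1)))) - 1*46061 = 144*√(-9/3) - 1*46061 = 144*√(-9*⅓) - 46061 = 144*√(-3) - 46061 = 144*(I*√3) - 46061 = 144*I*√3 - 46061 = -46061 + 144*I*√3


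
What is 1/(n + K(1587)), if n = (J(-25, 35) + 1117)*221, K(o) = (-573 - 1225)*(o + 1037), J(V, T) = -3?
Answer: -1/4471758 ≈ -2.2363e-7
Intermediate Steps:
K(o) = -1864526 - 1798*o (K(o) = -1798*(1037 + o) = -1864526 - 1798*o)
n = 246194 (n = (-3 + 1117)*221 = 1114*221 = 246194)
1/(n + K(1587)) = 1/(246194 + (-1864526 - 1798*1587)) = 1/(246194 + (-1864526 - 2853426)) = 1/(246194 - 4717952) = 1/(-4471758) = -1/4471758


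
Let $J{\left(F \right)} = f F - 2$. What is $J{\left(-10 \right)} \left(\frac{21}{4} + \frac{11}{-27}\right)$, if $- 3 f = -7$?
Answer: $- \frac{9937}{81} \approx -122.68$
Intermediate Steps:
$f = \frac{7}{3}$ ($f = \left(- \frac{1}{3}\right) \left(-7\right) = \frac{7}{3} \approx 2.3333$)
$J{\left(F \right)} = -2 + \frac{7 F}{3}$ ($J{\left(F \right)} = \frac{7 F}{3} - 2 = -2 + \frac{7 F}{3}$)
$J{\left(-10 \right)} \left(\frac{21}{4} + \frac{11}{-27}\right) = \left(-2 + \frac{7}{3} \left(-10\right)\right) \left(\frac{21}{4} + \frac{11}{-27}\right) = \left(-2 - \frac{70}{3}\right) \left(21 \cdot \frac{1}{4} + 11 \left(- \frac{1}{27}\right)\right) = - \frac{76 \left(\frac{21}{4} - \frac{11}{27}\right)}{3} = \left(- \frac{76}{3}\right) \frac{523}{108} = - \frac{9937}{81}$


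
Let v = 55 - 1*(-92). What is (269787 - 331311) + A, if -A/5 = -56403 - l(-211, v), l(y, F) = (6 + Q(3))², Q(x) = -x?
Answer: 220536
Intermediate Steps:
v = 147 (v = 55 + 92 = 147)
l(y, F) = 9 (l(y, F) = (6 - 1*3)² = (6 - 3)² = 3² = 9)
A = 282060 (A = -5*(-56403 - 1*9) = -5*(-56403 - 9) = -5*(-56412) = 282060)
(269787 - 331311) + A = (269787 - 331311) + 282060 = -61524 + 282060 = 220536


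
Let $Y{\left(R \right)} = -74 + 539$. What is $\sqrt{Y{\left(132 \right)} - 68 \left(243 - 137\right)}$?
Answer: $i \sqrt{6743} \approx 82.116 i$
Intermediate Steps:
$Y{\left(R \right)} = 465$
$\sqrt{Y{\left(132 \right)} - 68 \left(243 - 137\right)} = \sqrt{465 - 68 \left(243 - 137\right)} = \sqrt{465 - 7208} = \sqrt{-6743} = i \sqrt{6743}$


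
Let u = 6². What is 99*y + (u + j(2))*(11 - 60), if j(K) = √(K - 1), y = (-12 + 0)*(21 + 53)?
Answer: -89725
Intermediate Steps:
y = -888 (y = -12*74 = -888)
u = 36
j(K) = √(-1 + K)
99*y + (u + j(2))*(11 - 60) = 99*(-888) + (36 + √(-1 + 2))*(11 - 60) = -87912 + (36 + √1)*(-49) = -87912 + (36 + 1)*(-49) = -87912 + 37*(-49) = -87912 - 1813 = -89725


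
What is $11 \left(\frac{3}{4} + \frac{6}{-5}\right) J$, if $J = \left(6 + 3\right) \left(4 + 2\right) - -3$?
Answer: $- \frac{5643}{20} \approx -282.15$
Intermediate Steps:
$J = 57$ ($J = 9 \cdot 6 + 3 = 54 + 3 = 57$)
$11 \left(\frac{3}{4} + \frac{6}{-5}\right) J = 11 \left(\frac{3}{4} + \frac{6}{-5}\right) 57 = 11 \left(3 \cdot \frac{1}{4} + 6 \left(- \frac{1}{5}\right)\right) 57 = 11 \left(\frac{3}{4} - \frac{6}{5}\right) 57 = 11 \left(- \frac{9}{20}\right) 57 = \left(- \frac{99}{20}\right) 57 = - \frac{5643}{20}$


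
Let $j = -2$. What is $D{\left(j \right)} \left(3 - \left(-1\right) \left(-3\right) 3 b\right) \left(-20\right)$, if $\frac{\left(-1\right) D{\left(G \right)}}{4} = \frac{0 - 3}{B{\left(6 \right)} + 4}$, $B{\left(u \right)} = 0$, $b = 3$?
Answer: $1440$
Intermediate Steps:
$D{\left(G \right)} = 3$ ($D{\left(G \right)} = - 4 \frac{0 - 3}{0 + 4} = - 4 \left(- \frac{3}{4}\right) = - 4 \left(\left(-3\right) \frac{1}{4}\right) = \left(-4\right) \left(- \frac{3}{4}\right) = 3$)
$D{\left(j \right)} \left(3 - \left(-1\right) \left(-3\right) 3 b\right) \left(-20\right) = 3 \left(3 - \left(-1\right) \left(-3\right) 3 \cdot 3\right) \left(-20\right) = 3 \left(3 - 3 \cdot 3 \cdot 3\right) \left(-20\right) = 3 \left(3 - 9 \cdot 3\right) \left(-20\right) = 3 \left(3 - 27\right) \left(-20\right) = 3 \left(-24\right) \left(-20\right) = \left(-72\right) \left(-20\right) = 1440$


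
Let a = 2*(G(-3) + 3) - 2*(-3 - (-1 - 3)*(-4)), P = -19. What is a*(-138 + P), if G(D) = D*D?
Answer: -9734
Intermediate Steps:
G(D) = D**2
a = 62 (a = 2*((-3)**2 + 3) - 2*(-3 - (-1 - 3)*(-4)) = 2*(9 + 3) - 2*(-3 - (-4)*(-4)) = 2*12 - 2*(-3 - 1*16) = 24 - 2*(-3 - 16) = 24 - 2*(-19) = 24 + 38 = 62)
a*(-138 + P) = 62*(-138 - 19) = 62*(-157) = -9734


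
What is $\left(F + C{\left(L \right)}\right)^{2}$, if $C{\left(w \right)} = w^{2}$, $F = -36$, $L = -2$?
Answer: $1024$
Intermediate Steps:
$\left(F + C{\left(L \right)}\right)^{2} = \left(-36 + \left(-2\right)^{2}\right)^{2} = \left(-36 + 4\right)^{2} = \left(-32\right)^{2} = 1024$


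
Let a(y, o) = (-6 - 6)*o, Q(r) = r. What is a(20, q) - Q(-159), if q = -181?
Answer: 2331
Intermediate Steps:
a(y, o) = -12*o
a(20, q) - Q(-159) = -12*(-181) - 1*(-159) = 2172 + 159 = 2331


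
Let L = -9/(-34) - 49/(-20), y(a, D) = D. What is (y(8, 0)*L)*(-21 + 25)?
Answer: 0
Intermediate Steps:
L = 923/340 (L = -9*(-1/34) - 49*(-1/20) = 9/34 + 49/20 = 923/340 ≈ 2.7147)
(y(8, 0)*L)*(-21 + 25) = (0*(923/340))*(-21 + 25) = 0*4 = 0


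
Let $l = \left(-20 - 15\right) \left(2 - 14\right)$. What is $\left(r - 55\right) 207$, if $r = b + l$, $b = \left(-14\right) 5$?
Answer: $61065$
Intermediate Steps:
$b = -70$
$l = 420$ ($l = \left(-35\right) \left(-12\right) = 420$)
$r = 350$ ($r = -70 + 420 = 350$)
$\left(r - 55\right) 207 = \left(350 - 55\right) 207 = 295 \cdot 207 = 61065$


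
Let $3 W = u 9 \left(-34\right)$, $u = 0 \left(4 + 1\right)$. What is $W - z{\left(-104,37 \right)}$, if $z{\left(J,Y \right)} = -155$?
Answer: $155$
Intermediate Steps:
$u = 0$ ($u = 0 \cdot 5 = 0$)
$W = 0$ ($W = \frac{0 \cdot 9 \left(-34\right)}{3} = \frac{0 \left(-34\right)}{3} = \frac{1}{3} \cdot 0 = 0$)
$W - z{\left(-104,37 \right)} = 0 - -155 = 0 + 155 = 155$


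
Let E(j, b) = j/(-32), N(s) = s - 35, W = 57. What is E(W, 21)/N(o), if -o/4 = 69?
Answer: 57/9952 ≈ 0.0057275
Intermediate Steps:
o = -276 (o = -4*69 = -276)
N(s) = -35 + s
E(j, b) = -j/32 (E(j, b) = j*(-1/32) = -j/32)
E(W, 21)/N(o) = (-1/32*57)/(-35 - 276) = -57/32/(-311) = -57/32*(-1/311) = 57/9952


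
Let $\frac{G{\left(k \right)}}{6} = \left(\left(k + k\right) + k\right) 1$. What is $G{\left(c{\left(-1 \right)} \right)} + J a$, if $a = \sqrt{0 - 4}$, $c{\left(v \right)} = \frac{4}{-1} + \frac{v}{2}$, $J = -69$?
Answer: $-81 - 138 i \approx -81.0 - 138.0 i$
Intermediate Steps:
$c{\left(v \right)} = -4 + \frac{v}{2}$ ($c{\left(v \right)} = 4 \left(-1\right) + v \frac{1}{2} = -4 + \frac{v}{2}$)
$G{\left(k \right)} = 18 k$ ($G{\left(k \right)} = 6 \left(\left(k + k\right) + k\right) 1 = 6 \left(2 k + k\right) 1 = 6 \cdot 3 k 1 = 6 \cdot 3 k = 18 k$)
$a = 2 i$ ($a = \sqrt{-4} = 2 i \approx 2.0 i$)
$G{\left(c{\left(-1 \right)} \right)} + J a = 18 \left(-4 + \frac{1}{2} \left(-1\right)\right) - 69 \cdot 2 i = 18 \left(-4 - \frac{1}{2}\right) - 138 i = 18 \left(- \frac{9}{2}\right) - 138 i = -81 - 138 i$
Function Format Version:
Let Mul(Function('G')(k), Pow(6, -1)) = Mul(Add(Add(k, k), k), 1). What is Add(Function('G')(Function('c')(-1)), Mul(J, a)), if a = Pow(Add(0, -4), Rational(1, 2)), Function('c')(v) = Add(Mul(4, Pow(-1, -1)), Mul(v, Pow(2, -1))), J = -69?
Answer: Add(-81, Mul(-138, I)) ≈ Add(-81.000, Mul(-138.00, I))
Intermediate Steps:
Function('c')(v) = Add(-4, Mul(Rational(1, 2), v)) (Function('c')(v) = Add(Mul(4, -1), Mul(v, Rational(1, 2))) = Add(-4, Mul(Rational(1, 2), v)))
Function('G')(k) = Mul(18, k) (Function('G')(k) = Mul(6, Mul(Add(Add(k, k), k), 1)) = Mul(6, Mul(Add(Mul(2, k), k), 1)) = Mul(6, Mul(Mul(3, k), 1)) = Mul(6, Mul(3, k)) = Mul(18, k))
a = Mul(2, I) (a = Pow(-4, Rational(1, 2)) = Mul(2, I) ≈ Mul(2.0000, I))
Add(Function('G')(Function('c')(-1)), Mul(J, a)) = Add(Mul(18, Add(-4, Mul(Rational(1, 2), -1))), Mul(-69, Mul(2, I))) = Add(Mul(18, Add(-4, Rational(-1, 2))), Mul(-138, I)) = Add(Mul(18, Rational(-9, 2)), Mul(-138, I)) = Add(-81, Mul(-138, I))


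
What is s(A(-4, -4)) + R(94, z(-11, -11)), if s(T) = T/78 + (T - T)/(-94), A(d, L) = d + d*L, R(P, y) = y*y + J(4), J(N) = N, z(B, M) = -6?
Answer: 522/13 ≈ 40.154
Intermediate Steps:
R(P, y) = 4 + y**2 (R(P, y) = y*y + 4 = y**2 + 4 = 4 + y**2)
A(d, L) = d + L*d
s(T) = T/78 (s(T) = T*(1/78) + 0*(-1/94) = T/78 + 0 = T/78)
s(A(-4, -4)) + R(94, z(-11, -11)) = (-4*(1 - 4))/78 + (4 + (-6)**2) = (-4*(-3))/78 + (4 + 36) = (1/78)*12 + 40 = 2/13 + 40 = 522/13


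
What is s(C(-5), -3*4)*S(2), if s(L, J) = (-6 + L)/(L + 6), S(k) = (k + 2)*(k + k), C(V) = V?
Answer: -176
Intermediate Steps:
S(k) = 2*k*(2 + k) (S(k) = (2 + k)*(2*k) = 2*k*(2 + k))
s(L, J) = (-6 + L)/(6 + L)
s(C(-5), -3*4)*S(2) = ((-6 - 5)/(6 - 5))*(2*2*(2 + 2)) = (-11/1)*(2*2*4) = (1*(-11))*16 = -11*16 = -176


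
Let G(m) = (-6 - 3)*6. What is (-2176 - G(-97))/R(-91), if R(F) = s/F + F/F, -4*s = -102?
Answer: -386204/131 ≈ -2948.1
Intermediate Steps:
s = 51/2 (s = -¼*(-102) = 51/2 ≈ 25.500)
G(m) = -54 (G(m) = -9*6 = -54)
R(F) = 1 + 51/(2*F) (R(F) = 51/(2*F) + F/F = 51/(2*F) + 1 = 1 + 51/(2*F))
(-2176 - G(-97))/R(-91) = (-2176 - 1*(-54))/(((51/2 - 91)/(-91))) = (-2176 + 54)/((-1/91*(-131/2))) = -2122/131/182 = -2122*182/131 = -386204/131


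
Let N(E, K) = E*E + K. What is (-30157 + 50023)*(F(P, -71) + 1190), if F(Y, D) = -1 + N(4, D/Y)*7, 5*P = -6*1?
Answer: 34073501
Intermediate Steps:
N(E, K) = K + E² (N(E, K) = E² + K = K + E²)
P = -6/5 (P = (-6*1)/5 = (⅕)*(-6) = -6/5 ≈ -1.2000)
F(Y, D) = 111 + 7*D/Y (F(Y, D) = -1 + (D/Y + 4²)*7 = -1 + (D/Y + 16)*7 = -1 + (16 + D/Y)*7 = -1 + (112 + 7*D/Y) = 111 + 7*D/Y)
(-30157 + 50023)*(F(P, -71) + 1190) = (-30157 + 50023)*((111 + 7*(-71)/(-6/5)) + 1190) = 19866*((111 + 7*(-71)*(-⅚)) + 1190) = 19866*((111 + 2485/6) + 1190) = 19866*(3151/6 + 1190) = 19866*(10291/6) = 34073501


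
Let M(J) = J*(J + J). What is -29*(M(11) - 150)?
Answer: -2668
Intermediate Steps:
M(J) = 2*J**2 (M(J) = J*(2*J) = 2*J**2)
-29*(M(11) - 150) = -29*(2*11**2 - 150) = -29*(2*121 - 150) = -29*(242 - 150) = -29*92 = -2668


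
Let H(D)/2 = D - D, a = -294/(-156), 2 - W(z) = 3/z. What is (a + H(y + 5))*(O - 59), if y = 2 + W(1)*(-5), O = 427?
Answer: 9016/13 ≈ 693.54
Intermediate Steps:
W(z) = 2 - 3/z
y = 7 (y = 2 + (2 - 3/1)*(-5) = 2 + (2 - 3*1)*(-5) = 2 + (2 - 3)*(-5) = 2 - 1*(-5) = 2 + 5 = 7)
a = 49/26 (a = -294*(-1/156) = 49/26 ≈ 1.8846)
H(D) = 0 (H(D) = 2*(D - D) = 2*0 = 0)
(a + H(y + 5))*(O - 59) = (49/26 + 0)*(427 - 59) = (49/26)*368 = 9016/13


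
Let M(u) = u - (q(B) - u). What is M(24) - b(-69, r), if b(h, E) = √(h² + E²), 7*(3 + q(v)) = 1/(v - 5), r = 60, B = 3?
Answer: 715/14 - 3*√929 ≈ -40.367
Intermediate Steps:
q(v) = -3 + 1/(7*(-5 + v)) (q(v) = -3 + 1/(7*(v - 5)) = -3 + 1/(7*(-5 + v)))
b(h, E) = √(E² + h²)
M(u) = 43/14 + 2*u (M(u) = u - ((106 - 21*3)/(7*(-5 + 3)) - u) = u - ((⅐)*(106 - 63)/(-2) - u) = u - ((⅐)*(-½)*43 - u) = u - (-43/14 - u) = u + (43/14 + u) = 43/14 + 2*u)
M(24) - b(-69, r) = (43/14 + 2*24) - √(60² + (-69)²) = (43/14 + 48) - √(3600 + 4761) = 715/14 - √8361 = 715/14 - 3*√929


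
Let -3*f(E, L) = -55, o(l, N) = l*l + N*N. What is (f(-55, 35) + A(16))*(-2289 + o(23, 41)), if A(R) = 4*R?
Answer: -19513/3 ≈ -6504.3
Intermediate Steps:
o(l, N) = N² + l² (o(l, N) = l² + N² = N² + l²)
f(E, L) = 55/3 (f(E, L) = -⅓*(-55) = 55/3)
(f(-55, 35) + A(16))*(-2289 + o(23, 41)) = (55/3 + 4*16)*(-2289 + (41² + 23²)) = (55/3 + 64)*(-2289 + (1681 + 529)) = 247*(-2289 + 2210)/3 = (247/3)*(-79) = -19513/3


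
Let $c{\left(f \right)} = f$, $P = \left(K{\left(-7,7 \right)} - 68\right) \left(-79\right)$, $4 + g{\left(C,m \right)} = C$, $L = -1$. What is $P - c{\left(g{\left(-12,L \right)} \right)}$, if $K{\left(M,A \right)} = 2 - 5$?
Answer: $5625$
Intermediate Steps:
$K{\left(M,A \right)} = -3$
$g{\left(C,m \right)} = -4 + C$
$P = 5609$ ($P = \left(-3 - 68\right) \left(-79\right) = \left(-71\right) \left(-79\right) = 5609$)
$P - c{\left(g{\left(-12,L \right)} \right)} = 5609 - \left(-4 - 12\right) = 5609 - -16 = 5609 + 16 = 5625$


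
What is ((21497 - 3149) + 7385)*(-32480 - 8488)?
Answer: -1054229544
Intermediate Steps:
((21497 - 3149) + 7385)*(-32480 - 8488) = (18348 + 7385)*(-40968) = 25733*(-40968) = -1054229544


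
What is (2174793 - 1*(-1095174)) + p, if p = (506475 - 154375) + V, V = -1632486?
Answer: 1989581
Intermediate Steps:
p = -1280386 (p = (506475 - 154375) - 1632486 = 352100 - 1632486 = -1280386)
(2174793 - 1*(-1095174)) + p = (2174793 - 1*(-1095174)) - 1280386 = (2174793 + 1095174) - 1280386 = 3269967 - 1280386 = 1989581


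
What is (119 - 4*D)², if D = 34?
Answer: 289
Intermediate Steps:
(119 - 4*D)² = (119 - 4*34)² = (119 - 136)² = (-17)² = 289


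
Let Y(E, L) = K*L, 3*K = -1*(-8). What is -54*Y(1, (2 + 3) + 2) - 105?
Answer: -1113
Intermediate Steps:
K = 8/3 (K = (-1*(-8))/3 = (⅓)*8 = 8/3 ≈ 2.6667)
Y(E, L) = 8*L/3
-54*Y(1, (2 + 3) + 2) - 105 = -144*((2 + 3) + 2) - 105 = -144*(5 + 2) - 105 = -144*7 - 105 = -54*56/3 - 105 = -1008 - 105 = -1113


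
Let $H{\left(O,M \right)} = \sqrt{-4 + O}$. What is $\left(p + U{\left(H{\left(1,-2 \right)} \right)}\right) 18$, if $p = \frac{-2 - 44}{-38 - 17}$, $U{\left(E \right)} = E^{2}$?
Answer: $- \frac{2142}{55} \approx -38.945$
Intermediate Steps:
$p = \frac{46}{55}$ ($p = - \frac{46}{-55} = \left(-46\right) \left(- \frac{1}{55}\right) = \frac{46}{55} \approx 0.83636$)
$\left(p + U{\left(H{\left(1,-2 \right)} \right)}\right) 18 = \left(\frac{46}{55} + \left(\sqrt{-4 + 1}\right)^{2}\right) 18 = \left(\frac{46}{55} + \left(\sqrt{-3}\right)^{2}\right) 18 = \left(\frac{46}{55} + \left(i \sqrt{3}\right)^{2}\right) 18 = \left(\frac{46}{55} - 3\right) 18 = \left(- \frac{119}{55}\right) 18 = - \frac{2142}{55}$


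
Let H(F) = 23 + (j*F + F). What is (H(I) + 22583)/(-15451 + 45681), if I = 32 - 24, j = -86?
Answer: 10963/15115 ≈ 0.72531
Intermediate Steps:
I = 8
H(F) = 23 - 85*F (H(F) = 23 + (-86*F + F) = 23 - 85*F)
(H(I) + 22583)/(-15451 + 45681) = ((23 - 85*8) + 22583)/(-15451 + 45681) = ((23 - 680) + 22583)/30230 = (-657 + 22583)*(1/30230) = 21926*(1/30230) = 10963/15115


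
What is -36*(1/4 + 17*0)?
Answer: -9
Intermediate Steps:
-36*(1/4 + 17*0) = -36*(1*(¼) + 0) = -36*(¼ + 0) = -36*¼ = -9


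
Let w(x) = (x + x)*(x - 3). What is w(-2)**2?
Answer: 400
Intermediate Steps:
w(x) = 2*x*(-3 + x) (w(x) = (2*x)*(-3 + x) = 2*x*(-3 + x))
w(-2)**2 = (2*(-2)*(-3 - 2))**2 = (2*(-2)*(-5))**2 = 20**2 = 400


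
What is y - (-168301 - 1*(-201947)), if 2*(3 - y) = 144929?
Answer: -212215/2 ≈ -1.0611e+5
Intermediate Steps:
y = -144923/2 (y = 3 - ½*144929 = 3 - 144929/2 = -144923/2 ≈ -72462.)
y - (-168301 - 1*(-201947)) = -144923/2 - (-168301 - 1*(-201947)) = -144923/2 - (-168301 + 201947) = -144923/2 - 1*33646 = -144923/2 - 33646 = -212215/2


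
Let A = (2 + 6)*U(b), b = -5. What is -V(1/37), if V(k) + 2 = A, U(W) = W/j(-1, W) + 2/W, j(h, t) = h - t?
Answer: 76/5 ≈ 15.200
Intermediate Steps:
U(W) = 2/W + W/(-1 - W) (U(W) = W/(-1 - W) + 2/W = 2/W + W/(-1 - W))
A = -66/5 (A = (2 + 6)*(2/(-5) - 1*(-5)/(1 - 5)) = 8*(2*(-1/5) - 1*(-5)/(-4)) = 8*(-2/5 - 1*(-5)*(-1/4)) = 8*(-2/5 - 5/4) = 8*(-33/20) = -66/5 ≈ -13.200)
V(k) = -76/5 (V(k) = -2 - 66/5 = -76/5)
-V(1/37) = -1*(-76/5) = 76/5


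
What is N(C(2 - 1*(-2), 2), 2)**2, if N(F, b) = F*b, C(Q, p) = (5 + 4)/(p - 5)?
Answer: 36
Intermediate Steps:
C(Q, p) = 9/(-5 + p)
N(C(2 - 1*(-2), 2), 2)**2 = ((9/(-5 + 2))*2)**2 = ((9/(-3))*2)**2 = ((9*(-1/3))*2)**2 = (-3*2)**2 = (-6)**2 = 36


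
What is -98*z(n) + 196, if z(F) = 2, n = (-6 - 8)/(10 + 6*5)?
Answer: 0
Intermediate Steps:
n = -7/20 (n = -14/(10 + 30) = -14/40 = -14*1/40 = -7/20 ≈ -0.35000)
-98*z(n) + 196 = -98*2 + 196 = -196 + 196 = 0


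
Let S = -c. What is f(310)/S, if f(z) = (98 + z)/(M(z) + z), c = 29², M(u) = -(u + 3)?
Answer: 136/841 ≈ 0.16171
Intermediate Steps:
M(u) = -3 - u (M(u) = -(3 + u) = -3 - u)
c = 841
S = -841 (S = -1*841 = -841)
f(z) = -98/3 - z/3 (f(z) = (98 + z)/((-3 - z) + z) = (98 + z)/(-3) = (98 + z)*(-⅓) = -98/3 - z/3)
f(310)/S = (-98/3 - ⅓*310)/(-841) = (-98/3 - 310/3)*(-1/841) = -136*(-1/841) = 136/841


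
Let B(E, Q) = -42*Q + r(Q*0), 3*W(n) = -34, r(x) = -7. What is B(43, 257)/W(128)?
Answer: 32403/34 ≈ 953.03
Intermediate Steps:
W(n) = -34/3 (W(n) = (⅓)*(-34) = -34/3)
B(E, Q) = -7 - 42*Q (B(E, Q) = -42*Q - 7 = -7 - 42*Q)
B(43, 257)/W(128) = (-7 - 42*257)/(-34/3) = (-7 - 10794)*(-3/34) = -10801*(-3/34) = 32403/34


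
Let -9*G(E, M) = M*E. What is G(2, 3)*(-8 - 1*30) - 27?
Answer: -5/3 ≈ -1.6667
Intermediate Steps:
G(E, M) = -E*M/9 (G(E, M) = -M*E/9 = -E*M/9)
G(2, 3)*(-8 - 1*30) - 27 = (-⅑*2*3)*(-8 - 1*30) - 27 = -2*(-8 - 30)/3 - 27 = -⅔*(-38) - 27 = 76/3 - 27 = -5/3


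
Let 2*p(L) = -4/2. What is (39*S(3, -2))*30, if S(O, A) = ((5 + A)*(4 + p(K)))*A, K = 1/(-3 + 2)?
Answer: -21060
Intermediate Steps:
K = -1 (K = 1/(-1) = -1)
p(L) = -1 (p(L) = (-4/2)/2 = (-4*½)/2 = (½)*(-2) = -1)
S(O, A) = A*(15 + 3*A) (S(O, A) = ((5 + A)*(4 - 1))*A = ((5 + A)*3)*A = (15 + 3*A)*A = A*(15 + 3*A))
(39*S(3, -2))*30 = (39*(3*(-2)*(5 - 2)))*30 = (39*(3*(-2)*3))*30 = (39*(-18))*30 = -702*30 = -21060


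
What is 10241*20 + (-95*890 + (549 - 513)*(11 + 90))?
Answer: 123906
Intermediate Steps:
10241*20 + (-95*890 + (549 - 513)*(11 + 90)) = 204820 + (-84550 + 36*101) = 204820 + (-84550 + 3636) = 204820 - 80914 = 123906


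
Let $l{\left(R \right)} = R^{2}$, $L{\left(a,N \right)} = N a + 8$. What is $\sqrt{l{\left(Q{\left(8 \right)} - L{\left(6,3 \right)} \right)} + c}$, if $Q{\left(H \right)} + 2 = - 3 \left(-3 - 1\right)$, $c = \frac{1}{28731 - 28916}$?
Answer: $\frac{\sqrt{8761415}}{185} \approx 16.0$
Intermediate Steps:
$c = - \frac{1}{185}$ ($c = \frac{1}{-185} = - \frac{1}{185} \approx -0.0054054$)
$Q{\left(H \right)} = 10$ ($Q{\left(H \right)} = -2 - 3 \left(-3 - 1\right) = -2 - -12 = -2 + 12 = 10$)
$L{\left(a,N \right)} = 8 + N a$
$\sqrt{l{\left(Q{\left(8 \right)} - L{\left(6,3 \right)} \right)} + c} = \sqrt{\left(10 - \left(8 + 3 \cdot 6\right)\right)^{2} - \frac{1}{185}} = \sqrt{\left(10 - \left(8 + 18\right)\right)^{2} - \frac{1}{185}} = \sqrt{\left(10 - 26\right)^{2} - \frac{1}{185}} = \sqrt{\left(-16\right)^{2} - \frac{1}{185}} = \sqrt{256 - \frac{1}{185}} = \sqrt{\frac{47359}{185}} = \frac{\sqrt{8761415}}{185}$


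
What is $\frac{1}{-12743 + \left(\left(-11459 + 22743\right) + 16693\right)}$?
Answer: $\frac{1}{15234} \approx 6.5643 \cdot 10^{-5}$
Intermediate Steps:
$\frac{1}{-12743 + \left(\left(-11459 + 22743\right) + 16693\right)} = \frac{1}{-12743 + \left(11284 + 16693\right)} = \frac{1}{-12743 + 27977} = \frac{1}{15234}$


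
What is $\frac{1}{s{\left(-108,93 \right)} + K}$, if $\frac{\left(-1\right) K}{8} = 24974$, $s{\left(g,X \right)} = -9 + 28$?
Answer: $- \frac{1}{199773} \approx -5.0057 \cdot 10^{-6}$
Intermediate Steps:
$s{\left(g,X \right)} = 19$
$K = -199792$ ($K = \left(-8\right) 24974 = -199792$)
$\frac{1}{s{\left(-108,93 \right)} + K} = \frac{1}{19 - 199792} = \frac{1}{-199773} = - \frac{1}{199773}$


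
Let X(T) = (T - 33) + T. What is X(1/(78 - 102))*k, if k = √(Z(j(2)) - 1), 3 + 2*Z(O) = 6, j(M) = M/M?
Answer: -397*√2/24 ≈ -23.393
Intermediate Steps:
j(M) = 1
Z(O) = 3/2 (Z(O) = -3/2 + (½)*6 = -3/2 + 3 = 3/2)
X(T) = -33 + 2*T (X(T) = (-33 + T) + T = -33 + 2*T)
k = √2/2 (k = √(3/2 - 1) = √(½) = √2/2 ≈ 0.70711)
X(1/(78 - 102))*k = (-33 + 2/(78 - 102))*(√2/2) = (-33 + 2/(-24))*(√2/2) = (-33 + 2*(-1/24))*(√2/2) = (-33 - 1/12)*(√2/2) = -397*√2/24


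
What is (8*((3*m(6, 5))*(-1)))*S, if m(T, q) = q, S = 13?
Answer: -1560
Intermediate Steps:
(8*((3*m(6, 5))*(-1)))*S = (8*((3*5)*(-1)))*13 = (8*(15*(-1)))*13 = (8*(-15))*13 = -120*13 = -1560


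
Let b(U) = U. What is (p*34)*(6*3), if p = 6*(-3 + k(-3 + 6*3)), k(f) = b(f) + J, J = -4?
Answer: 29376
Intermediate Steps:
k(f) = -4 + f (k(f) = f - 4 = -4 + f)
p = 48 (p = 6*(-3 + (-4 + (-3 + 6*3))) = 6*(-3 + (-4 + (-3 + 18))) = 6*(-3 + (-4 + 15)) = 6*(-3 + 11) = 6*8 = 48)
(p*34)*(6*3) = (48*34)*(6*3) = 1632*18 = 29376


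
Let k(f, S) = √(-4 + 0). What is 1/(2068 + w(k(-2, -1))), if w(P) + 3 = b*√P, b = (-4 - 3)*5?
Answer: 58/117775 + I/117775 ≈ 0.00049246 + 8.4908e-6*I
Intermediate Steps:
b = -35 (b = -7*5 = -35)
k(f, S) = 2*I (k(f, S) = √(-4) = 2*I)
w(P) = -3 - 35*√P
1/(2068 + w(k(-2, -1))) = 1/(2068 + (-3 - (35 + 35*I))) = 1/(2068 + (-3 - 35*(1 + I))) = 1/(2068 + (-3 + (-35 - 35*I))) = 1/(2068 + (-38 - 35*I)) = 1/(2030 - 35*I) = (2030 + 35*I)/4122125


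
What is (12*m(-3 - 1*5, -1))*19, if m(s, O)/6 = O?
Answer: -1368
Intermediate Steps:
m(s, O) = 6*O
(12*m(-3 - 1*5, -1))*19 = (12*(6*(-1)))*19 = (12*(-6))*19 = -72*19 = -1368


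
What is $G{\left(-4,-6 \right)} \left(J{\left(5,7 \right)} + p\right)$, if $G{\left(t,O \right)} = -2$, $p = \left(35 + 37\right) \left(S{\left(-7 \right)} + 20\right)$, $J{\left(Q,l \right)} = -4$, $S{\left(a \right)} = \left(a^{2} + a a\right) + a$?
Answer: $-15976$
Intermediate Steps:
$S{\left(a \right)} = a + 2 a^{2}$ ($S{\left(a \right)} = \left(a^{2} + a^{2}\right) + a = 2 a^{2} + a = a + 2 a^{2}$)
$p = 7992$ ($p = \left(35 + 37\right) \left(- 7 \left(1 + 2 \left(-7\right)\right) + 20\right) = 72 \left(- 7 \left(1 - 14\right) + 20\right) = 72 \left(\left(-7\right) \left(-13\right) + 20\right) = 72 \left(91 + 20\right) = 72 \cdot 111 = 7992$)
$G{\left(-4,-6 \right)} \left(J{\left(5,7 \right)} + p\right) = - 2 \left(-4 + 7992\right) = \left(-2\right) 7988 = -15976$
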